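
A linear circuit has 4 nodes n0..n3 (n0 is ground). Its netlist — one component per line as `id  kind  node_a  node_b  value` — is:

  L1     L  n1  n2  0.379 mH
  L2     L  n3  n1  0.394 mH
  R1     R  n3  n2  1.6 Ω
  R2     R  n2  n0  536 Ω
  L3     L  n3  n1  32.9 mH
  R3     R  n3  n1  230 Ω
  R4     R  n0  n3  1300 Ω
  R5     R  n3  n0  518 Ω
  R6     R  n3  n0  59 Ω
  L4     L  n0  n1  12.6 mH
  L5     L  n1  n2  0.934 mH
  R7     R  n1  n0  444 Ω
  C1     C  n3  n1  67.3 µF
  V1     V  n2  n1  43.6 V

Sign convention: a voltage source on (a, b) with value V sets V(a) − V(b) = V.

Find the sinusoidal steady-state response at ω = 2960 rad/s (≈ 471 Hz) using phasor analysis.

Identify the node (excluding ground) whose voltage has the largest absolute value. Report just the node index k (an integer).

2

Element admittances at ω=2960 rad/s:
  Y(L1) = 0.000-0.8914j S between n1,n2
  Y(L2) = 0.000-0.8575j S between n3,n1
  Y(R1) = 0.6250+0.000j S between n3,n2
  Y(R2) = 0.001866+0.000j S between n2,n0
  Y(L3) = 0.000-0.01027j S between n3,n1
  Y(R3) = 0.004348+0.000j S between n3,n1
  Y(R4) = 0.0007692+0.000j S between n0,n3
  Y(R5) = 0.001931+0.000j S between n3,n0
  Y(R6) = 0.01695+0.000j S between n3,n0
  Y(L4) = 0.000-0.02681j S between n0,n1
  Y(L5) = 0.000-0.3617j S between n1,n2
  Y(R7) = 0.002252+0.000j S between n1,n0
  Y(C1) = 0.000+0.1992j S between n3,n1
  V1: constraint V(n2)−V(n1) = 43.6
Assemble and solve the 4×4 MNA system:
  V(n1)=-0.1008-17.68j  V(n2)=43.50-17.68j  V(n3)=20.01+3.567j
  i(V1)=-14.76+67.95j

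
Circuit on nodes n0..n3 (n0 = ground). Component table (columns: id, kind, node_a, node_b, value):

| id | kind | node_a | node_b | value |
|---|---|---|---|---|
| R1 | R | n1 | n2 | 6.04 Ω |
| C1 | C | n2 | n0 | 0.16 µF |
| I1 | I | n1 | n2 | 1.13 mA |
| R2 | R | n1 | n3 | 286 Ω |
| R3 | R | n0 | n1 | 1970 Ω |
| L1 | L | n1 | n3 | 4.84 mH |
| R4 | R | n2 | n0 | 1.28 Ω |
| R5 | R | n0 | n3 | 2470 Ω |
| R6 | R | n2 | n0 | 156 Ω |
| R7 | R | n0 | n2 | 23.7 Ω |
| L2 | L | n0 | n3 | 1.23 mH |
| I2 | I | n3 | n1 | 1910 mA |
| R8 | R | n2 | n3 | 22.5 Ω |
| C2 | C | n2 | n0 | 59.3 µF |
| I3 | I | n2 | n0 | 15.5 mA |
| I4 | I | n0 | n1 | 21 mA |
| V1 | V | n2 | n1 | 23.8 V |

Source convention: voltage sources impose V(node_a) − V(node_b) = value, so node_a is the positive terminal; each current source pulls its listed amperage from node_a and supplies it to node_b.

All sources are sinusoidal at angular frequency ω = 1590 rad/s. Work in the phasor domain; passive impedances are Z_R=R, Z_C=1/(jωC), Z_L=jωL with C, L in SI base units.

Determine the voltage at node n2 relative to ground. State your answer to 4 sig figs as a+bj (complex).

MNA unknowns: 3 node voltages V₁..V_3 plus 1 source current (V1)
R1: Y=0.1656+0.000j on G[1,2]
C1: Y=0.000+0.0002544j on G[2,0]
I1: z[1]−=0.00113, z[2]+=0.00113
R2: Y=0.003497+0.000j on G[1,3]
R3: Y=0.0005076+0.000j on G[0,1]
L1: Y=0.000-0.1299j on G[1,3]
R4: Y=0.7812+0.000j on G[2,0]
R5: Y=0.0004049+0.000j on G[0,3]
R6: Y=0.006410+0.000j on G[2,0]
R7: Y=0.04219+0.000j on G[0,2]
L2: Y=0.000-0.5113j on G[0,3]
I2: z[3]−=1.91, z[1]+=1.91
R8: Y=0.04444+0.000j on G[2,3]
C2: Y=0.000+0.09429j on G[2,0]
I3: z[2]−=0.0155, z[0]+=0.0155
I4: z[0]−=0.021, z[1]+=0.021
V1: row V2−V1=23.8, i_V1 at 2,1
solve → V1=-22.12-2.964j, V2=1.683-2.964j, V3=-4.505-3.243j
aux → i_V1=-5.907+2.288j

1.683-2.964j V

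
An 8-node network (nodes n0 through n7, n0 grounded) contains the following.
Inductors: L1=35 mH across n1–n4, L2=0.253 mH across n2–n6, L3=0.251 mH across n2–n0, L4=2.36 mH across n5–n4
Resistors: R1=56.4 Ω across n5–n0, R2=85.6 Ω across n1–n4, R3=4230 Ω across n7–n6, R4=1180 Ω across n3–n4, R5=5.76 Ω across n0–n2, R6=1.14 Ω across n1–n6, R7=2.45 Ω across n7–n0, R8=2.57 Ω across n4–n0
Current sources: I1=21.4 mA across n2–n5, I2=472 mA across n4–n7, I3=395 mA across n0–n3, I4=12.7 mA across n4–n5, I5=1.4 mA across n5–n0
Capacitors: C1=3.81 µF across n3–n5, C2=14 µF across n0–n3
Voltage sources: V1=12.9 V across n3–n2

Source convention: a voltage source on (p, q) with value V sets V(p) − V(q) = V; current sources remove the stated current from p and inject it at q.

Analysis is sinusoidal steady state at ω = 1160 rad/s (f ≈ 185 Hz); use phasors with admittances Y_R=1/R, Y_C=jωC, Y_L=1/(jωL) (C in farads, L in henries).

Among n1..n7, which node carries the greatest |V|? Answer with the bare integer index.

3

Element admittances at ω=1160 rad/s:
  Y(L1) = 0.000-0.02463j S between n1,n4
  Y(R1) = 0.01773+0.000j S between n5,n0
  Y(R2) = 0.01168+0.000j S between n1,n4
  I1: injects 0.0214 A into n5 (from n2)
  Y(R3) = 0.0002364+0.000j S between n7,n6
  Y(L2) = 0.000-3.407j S between n2,n6
  Y(C1) = 0.000+0.004420j S between n3,n5
  Y(R4) = 0.0008475+0.000j S between n3,n4
  I2: injects 0.472 A into n7 (from n4)
  Y(R5) = 0.1736+0.000j S between n0,n2
  Y(R6) = 0.8772+0.000j S between n1,n6
  Y(R7) = 0.4082+0.000j S between n7,n0
  Y(L3) = 0.000-3.435j S between n2,n0
  Y(L4) = 0.000-0.3653j S between n5,n4
  I3: injects 0.395 A into n3 (from n0)
  I4: injects 0.0127 A into n5 (from n4)
  Y(R8) = 0.3891+0.000j S between n4,n0
  Y(C2) = 0.000+0.01624j S between n0,n3
  I5: injects 0.0014 A into n0 (from n5)
  V1: constraint V(n3)−V(n2) = 12.9
Assemble and solve the 8×8 MNA system:
  V(n1)=0.05339+0.1239j  V(n2)=0.07686+0.09778j  V(n3)=12.98+0.09778j  V(n4)=-1.039+0.08255j  V(n5)=-1.200+0.2319j  V(n6)=0.06911+0.09381j  V(n7)=1.156+5.430e-05j
  i(V1)=0.3841-0.2734j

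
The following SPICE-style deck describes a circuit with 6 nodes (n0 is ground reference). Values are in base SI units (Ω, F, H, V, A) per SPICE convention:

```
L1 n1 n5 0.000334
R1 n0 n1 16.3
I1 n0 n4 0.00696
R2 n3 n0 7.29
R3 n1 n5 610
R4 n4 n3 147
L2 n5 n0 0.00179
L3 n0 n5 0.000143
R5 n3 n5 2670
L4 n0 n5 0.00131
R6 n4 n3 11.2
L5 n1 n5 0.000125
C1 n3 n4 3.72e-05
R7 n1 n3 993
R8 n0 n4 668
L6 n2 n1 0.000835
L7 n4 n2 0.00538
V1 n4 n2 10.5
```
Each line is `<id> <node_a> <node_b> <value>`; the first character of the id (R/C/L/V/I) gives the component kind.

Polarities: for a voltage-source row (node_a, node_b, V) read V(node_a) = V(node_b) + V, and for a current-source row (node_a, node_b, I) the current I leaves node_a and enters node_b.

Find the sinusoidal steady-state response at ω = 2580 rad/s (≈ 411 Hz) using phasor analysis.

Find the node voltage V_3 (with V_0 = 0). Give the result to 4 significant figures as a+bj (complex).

MNA unknowns: 5 node voltages V₁..V_5 plus 1 source current (V1)
L1: Y=0.000-1.160j on G[1,5]
R1: Y=0.06135+0.000j on G[0,1]
I1: z[0]−=0.00696, z[4]+=0.00696
R2: Y=0.1372+0.000j on G[3,0]
R3: Y=0.001639+0.000j on G[1,5]
R4: Y=0.006803+0.000j on G[4,3]
L2: Y=0.000-0.2165j on G[5,0]
L3: Y=0.000-2.710j on G[0,5]
R5: Y=0.0003745+0.000j on G[3,5]
L4: Y=0.000-0.2959j on G[0,5]
R6: Y=0.08929+0.000j on G[4,3]
L5: Y=0.000-3.101j on G[1,5]
C1: Y=0.000+0.09598j on G[3,4]
R7: Y=0.001007+0.000j on G[1,3]
R8: Y=0.001497+0.000j on G[0,4]
L6: Y=0.000-0.4642j on G[2,1]
L7: Y=0.000-0.07204j on G[4,2]
V1: row V4−V2=10.5, i_V1 at 4,2
solve → V1=0.07030-0.4452j, V2=0.4115-2.211j, V3=5.849+1.163j, V4=10.91-2.211j, V5=0.04000-0.2532j
aux → i_V1=-0.8197+0.5981j

5.849+1.163j V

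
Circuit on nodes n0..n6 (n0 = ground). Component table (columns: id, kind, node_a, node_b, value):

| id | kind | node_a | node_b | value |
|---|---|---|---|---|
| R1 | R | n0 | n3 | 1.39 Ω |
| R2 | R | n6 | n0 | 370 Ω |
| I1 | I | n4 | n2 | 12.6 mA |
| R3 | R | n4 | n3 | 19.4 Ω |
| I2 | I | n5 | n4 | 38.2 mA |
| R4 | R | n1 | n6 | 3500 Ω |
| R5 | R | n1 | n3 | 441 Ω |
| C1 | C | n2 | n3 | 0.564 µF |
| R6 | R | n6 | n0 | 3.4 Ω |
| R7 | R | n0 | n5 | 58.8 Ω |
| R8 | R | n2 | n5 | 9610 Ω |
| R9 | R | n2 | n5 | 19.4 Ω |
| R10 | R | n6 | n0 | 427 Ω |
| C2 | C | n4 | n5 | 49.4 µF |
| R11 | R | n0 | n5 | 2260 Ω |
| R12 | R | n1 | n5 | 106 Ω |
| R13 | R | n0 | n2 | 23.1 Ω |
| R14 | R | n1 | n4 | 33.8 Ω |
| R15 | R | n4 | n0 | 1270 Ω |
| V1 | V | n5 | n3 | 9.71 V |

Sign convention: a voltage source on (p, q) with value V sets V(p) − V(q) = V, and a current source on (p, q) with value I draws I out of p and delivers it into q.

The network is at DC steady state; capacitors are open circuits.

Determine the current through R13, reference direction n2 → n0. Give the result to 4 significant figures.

0.2219 A

MNA unknowns: 6 node voltages V₁..V_6 plus 1 source current (V1)
R1: Y=0.7194 on G[0,3]
R2: Y=0.002703 on G[6,0]
I1: z[4]−=0.0126, z[2]+=0.0126
R3: Y=0.05155 on G[4,3]
I2: z[5]−=0.0382, z[4]+=0.0382
R4: Y=0.0002857 on G[1,6]
R5: Y=0.002268 on G[1,3]
C1: Y=0.000 on G[2,3]
R6: Y=0.2941 on G[6,0]
R7: Y=0.01701 on G[0,5]
R8: Y=0.0001041 on G[2,5]
R9: Y=0.05155 on G[2,5]
R10: Y=0.002342 on G[6,0]
C2: Y=0.000 on G[4,5]
R11: Y=0.0004425 on G[0,5]
R12: Y=0.009434 on G[1,5]
R13: Y=0.04329 on G[0,2]
R14: Y=0.02959 on G[1,4]
R15: Y=0.0007874 on G[4,0]
V1: row V5−V3=9.71, i_V1 at 5,3
solve → V1=2.742, V2=5.125, V3=-0.5331, V4=0.9672, V5=9.177, V6=0.002616
aux → i_V1=-0.4683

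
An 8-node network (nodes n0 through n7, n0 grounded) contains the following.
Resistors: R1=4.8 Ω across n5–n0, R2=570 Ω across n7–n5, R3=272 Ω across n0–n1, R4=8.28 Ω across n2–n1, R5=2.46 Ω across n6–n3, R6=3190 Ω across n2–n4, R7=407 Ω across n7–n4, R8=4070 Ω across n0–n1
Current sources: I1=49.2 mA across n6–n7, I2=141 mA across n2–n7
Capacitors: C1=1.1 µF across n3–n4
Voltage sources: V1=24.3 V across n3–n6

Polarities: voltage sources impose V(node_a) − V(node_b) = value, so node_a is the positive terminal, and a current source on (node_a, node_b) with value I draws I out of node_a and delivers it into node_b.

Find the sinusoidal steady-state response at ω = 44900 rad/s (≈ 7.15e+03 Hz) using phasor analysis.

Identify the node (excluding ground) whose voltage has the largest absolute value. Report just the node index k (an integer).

Apply KCL at each of the 7 non-ground nodes and solve the resulting linear system.
Node n1: branches {R3, R4, R8} → V_1 = -30.31+0.000j
Node n2: branches {R4, R6, I2} → V_2 = -31.29+0.000j
Node n3: branches {C1, R5, V1} → V_3 = 39.30+0.9962j
Node n4: branches {C1, R6, R7} → V_4 = 39.30+0.000j
Node n5: branches {R1, R2} → V_5 = 0.5706+0.000j
Node n6: branches {I1, R5, V1} → V_6 = 15.00+0.9962j
Node n7: branches {I1, R2, I2, R7} → V_7 = 68.33+0.000j
Source currents: i(V1)=-9.829+0.000j

7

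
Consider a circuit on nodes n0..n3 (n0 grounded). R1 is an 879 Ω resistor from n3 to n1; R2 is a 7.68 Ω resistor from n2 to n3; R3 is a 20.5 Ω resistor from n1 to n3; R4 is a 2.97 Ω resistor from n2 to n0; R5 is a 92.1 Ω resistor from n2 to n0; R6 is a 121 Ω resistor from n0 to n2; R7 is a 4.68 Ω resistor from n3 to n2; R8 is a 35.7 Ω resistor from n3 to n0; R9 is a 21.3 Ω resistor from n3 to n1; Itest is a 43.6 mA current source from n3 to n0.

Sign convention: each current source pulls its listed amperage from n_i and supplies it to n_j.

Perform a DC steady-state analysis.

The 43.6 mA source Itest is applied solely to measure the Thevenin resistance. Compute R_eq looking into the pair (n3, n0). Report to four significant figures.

R_eq = 4.929 Ω

Element admittances at DC:
  Y(R1) = 0.001138 S between n3,n1
  Y(R2) = 0.1302 S between n2,n3
  Y(R3) = 0.04878 S between n1,n3
  Y(R4) = 0.3367 S between n2,n0
  Y(R5) = 0.01086 S between n2,n0
  Y(R6) = 0.008264 S between n0,n2
  Y(R7) = 0.2137 S between n3,n2
  Y(R8) = 0.02801 S between n3,n0
  Y(R9) = 0.04695 S between n3,n1
  Itest: injects 0.0436 A into n0 (from n3)
Assemble and solve the 3×3 MNA system:
  V(n1)=-0.2149  V(n2)=-0.1056  V(n3)=-0.2149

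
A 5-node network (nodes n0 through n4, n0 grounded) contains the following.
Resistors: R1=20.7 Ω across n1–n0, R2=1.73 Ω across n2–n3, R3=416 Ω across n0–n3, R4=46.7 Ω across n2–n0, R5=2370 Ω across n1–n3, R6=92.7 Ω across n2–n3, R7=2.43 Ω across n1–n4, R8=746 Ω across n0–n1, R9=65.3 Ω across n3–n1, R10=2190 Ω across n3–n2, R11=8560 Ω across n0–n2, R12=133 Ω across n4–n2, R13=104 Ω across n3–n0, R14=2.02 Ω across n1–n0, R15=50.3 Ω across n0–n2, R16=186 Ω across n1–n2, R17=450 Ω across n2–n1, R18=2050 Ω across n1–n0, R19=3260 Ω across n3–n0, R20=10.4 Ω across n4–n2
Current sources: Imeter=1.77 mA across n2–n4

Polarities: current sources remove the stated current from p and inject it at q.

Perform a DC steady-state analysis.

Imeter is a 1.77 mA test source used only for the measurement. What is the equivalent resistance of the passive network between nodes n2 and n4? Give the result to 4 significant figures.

MNA unknowns: 4 node voltages V₁..V_4
R1: Y=0.04831 on G[1,0]
R2: Y=0.5780 on G[2,3]
R3: Y=0.002404 on G[0,3]
R4: Y=0.02141 on G[2,0]
R5: Y=0.0004219 on G[1,3]
R6: Y=0.01079 on G[2,3]
R7: Y=0.4115 on G[1,4]
R8: Y=0.001340 on G[0,1]
R9: Y=0.01531 on G[3,1]
R10: Y=0.0004566 on G[3,2]
R11: Y=0.0001168 on G[0,2]
R12: Y=0.007519 on G[4,2]
R13: Y=0.009615 on G[3,0]
R14: Y=0.4950 on G[1,0]
R15: Y=0.01988 on G[0,2]
R16: Y=0.005376 on G[1,2]
R17: Y=0.002222 on G[2,1]
R18: Y=0.0004878 on G[1,0]
R19: Y=0.0003067 on G[3,0]
R20: Y=0.09615 on G[4,2]
Imeter: z[2]−=0.00177, z[4]+=0.00177
solve → V1=0.0008161, V2=-0.008372, V3=-0.007970, V4=0.002403

R_eq = 6.087 Ω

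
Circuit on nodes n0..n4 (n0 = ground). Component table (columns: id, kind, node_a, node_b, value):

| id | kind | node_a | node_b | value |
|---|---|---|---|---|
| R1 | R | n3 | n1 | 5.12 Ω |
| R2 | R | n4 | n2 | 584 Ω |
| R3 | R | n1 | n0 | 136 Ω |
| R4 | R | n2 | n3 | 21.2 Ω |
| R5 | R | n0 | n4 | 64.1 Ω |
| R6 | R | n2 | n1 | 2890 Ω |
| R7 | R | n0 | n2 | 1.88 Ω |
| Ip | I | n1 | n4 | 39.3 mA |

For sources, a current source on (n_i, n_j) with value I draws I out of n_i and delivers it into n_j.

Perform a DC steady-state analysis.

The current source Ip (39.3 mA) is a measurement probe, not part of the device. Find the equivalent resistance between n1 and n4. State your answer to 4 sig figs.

R_eq = 80.66 Ω

Apply KCL at each of the 4 non-ground nodes and solve the resulting linear system.
Node n1: branches {R1, R3, R6, Ip} → V_1 = -0.9053
Node n2: branches {R2, R4, R6, R7} → V_2 = -0.05391
Node n3: branches {R1, R4} → V_3 = -0.7397
Node n4: branches {R2, R5, Ip} → V_4 = 2.265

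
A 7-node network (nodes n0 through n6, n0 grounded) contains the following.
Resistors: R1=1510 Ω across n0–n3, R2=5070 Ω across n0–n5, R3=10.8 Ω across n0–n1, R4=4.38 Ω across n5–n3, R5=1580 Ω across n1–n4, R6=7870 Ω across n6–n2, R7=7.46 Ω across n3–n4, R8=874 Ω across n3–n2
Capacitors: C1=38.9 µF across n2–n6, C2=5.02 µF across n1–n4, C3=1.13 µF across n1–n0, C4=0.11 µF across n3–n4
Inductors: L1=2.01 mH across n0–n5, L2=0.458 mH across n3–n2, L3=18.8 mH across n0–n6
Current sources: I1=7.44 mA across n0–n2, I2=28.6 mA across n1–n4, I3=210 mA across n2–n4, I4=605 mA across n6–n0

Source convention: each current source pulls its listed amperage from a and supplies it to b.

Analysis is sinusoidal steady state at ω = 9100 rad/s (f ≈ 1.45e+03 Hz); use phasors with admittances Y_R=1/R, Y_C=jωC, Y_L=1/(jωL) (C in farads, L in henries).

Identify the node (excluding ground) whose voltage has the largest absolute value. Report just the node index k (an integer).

2

Element admittances at ω=9100 rad/s:
  Y(R1) = 0.0006623+0.000j S between n0,n3
  Y(C1) = 0.000+0.3540j S between n2,n6
  Y(R2) = 0.0001972+0.000j S between n0,n5
  Y(R3) = 0.09259+0.000j S between n0,n1
  Y(L1) = 0.000-0.05467j S between n0,n5
  Y(R4) = 0.2283+0.000j S between n5,n3
  Y(L2) = 0.000-0.2399j S between n3,n2
  Y(R5) = 0.0006329+0.000j S between n1,n4
  I1: injects 0.00744 A into n2 (from n0)
  I2: injects 0.0286 A into n4 (from n1)
  I3: injects 0.21 A into n4 (from n2)
  Y(L3) = 0.000-0.005845j S between n0,n6
  Y(R6) = 0.0001271+0.000j S between n6,n2
  Y(R7) = 0.1340+0.000j S between n3,n4
  Y(R8) = 0.001144+0.000j S between n3,n2
  Y(C2) = 0.000+0.04568j S between n1,n4
  Y(C3) = 0.000+0.01028j S between n1,n0
  Y(C4) = 0.000+0.001001j S between n3,n4
  I4: injects 0.605 A into n0 (from n6)
Assemble and solve the 6×6 MNA system:
  V(n1)=0.4353-4.206j  V(n2)=-8.719-12.74j  V(n3)=-8.921-9.642j  V(n4)=-7.956-6.777j  V(n5)=-6.250-11.13j  V(n6)=-8.866-11.21j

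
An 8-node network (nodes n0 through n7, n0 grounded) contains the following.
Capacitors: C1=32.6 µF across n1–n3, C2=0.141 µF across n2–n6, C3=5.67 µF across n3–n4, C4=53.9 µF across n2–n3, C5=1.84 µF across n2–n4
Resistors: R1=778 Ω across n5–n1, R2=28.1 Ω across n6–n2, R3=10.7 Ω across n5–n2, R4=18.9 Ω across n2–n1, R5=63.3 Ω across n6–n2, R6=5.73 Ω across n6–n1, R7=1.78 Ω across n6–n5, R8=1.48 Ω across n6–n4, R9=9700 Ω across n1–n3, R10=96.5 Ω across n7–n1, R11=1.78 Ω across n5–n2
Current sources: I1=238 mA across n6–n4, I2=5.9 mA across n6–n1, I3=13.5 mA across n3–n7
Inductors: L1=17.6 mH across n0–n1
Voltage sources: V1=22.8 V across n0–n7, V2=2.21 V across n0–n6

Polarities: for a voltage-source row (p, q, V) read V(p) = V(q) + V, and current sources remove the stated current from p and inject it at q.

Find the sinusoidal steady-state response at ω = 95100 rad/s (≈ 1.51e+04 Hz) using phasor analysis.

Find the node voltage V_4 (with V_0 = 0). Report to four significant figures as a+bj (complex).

Element admittances at ω=95100 rad/s:
  Y(C1) = 0.000+3.100j S between n1,n3
  Y(R1) = 0.001285+0.000j S between n5,n1
  Y(C2) = 0.000+0.01341j S between n2,n6
  Y(C3) = 0.000+0.5392j S between n3,n4
  Y(R2) = 0.03559+0.000j S between n6,n2
  Y(R3) = 0.09346+0.000j S between n5,n2
  Y(R4) = 0.05291+0.000j S between n2,n1
  Y(R5) = 0.01580+0.000j S between n6,n2
  Y(R6) = 0.1745+0.000j S between n6,n1
  Y(C4) = 0.000+5.126j S between n2,n3
  Y(C5) = 0.000+0.1750j S between n2,n4
  Y(R7) = 0.5618+0.000j S between n6,n5
  I1: injects 0.238 A into n4 (from n6)
  Y(R8) = 0.6757+0.000j S between n6,n4
  Y(L1) = 0.000-0.0005975j S between n0,n1
  Y(R9) = 0.0001031+0.000j S between n1,n3
  I2: injects 0.0059 A into n1 (from n6)
  Y(R10) = 0.01036+0.000j S between n7,n1
  Y(R11) = 0.5618+0.000j S between n5,n2
  I3: injects 0.0135 A into n7 (from n3)
  V1: constraint V(n0)−V(n7) = 22.8
  V2: constraint V(n0)−V(n6) = 2.21
Assemble and solve the 9×9 MNA system:
  V(n1)=-2.271+0.2062j  V(n2)=-2.261+0.1306j  V(n3)=-2.257+0.1431j  V(n4)=-2.139-0.1259j  V(n5)=-2.237+0.07046j  V(n6)=-2.210+0.000j  V(n7)=-22.80+0.000j
  i(V1)=-0.2262-0.002137j  i(V2)=0.2264+0.003494j

-2.139-0.1259j V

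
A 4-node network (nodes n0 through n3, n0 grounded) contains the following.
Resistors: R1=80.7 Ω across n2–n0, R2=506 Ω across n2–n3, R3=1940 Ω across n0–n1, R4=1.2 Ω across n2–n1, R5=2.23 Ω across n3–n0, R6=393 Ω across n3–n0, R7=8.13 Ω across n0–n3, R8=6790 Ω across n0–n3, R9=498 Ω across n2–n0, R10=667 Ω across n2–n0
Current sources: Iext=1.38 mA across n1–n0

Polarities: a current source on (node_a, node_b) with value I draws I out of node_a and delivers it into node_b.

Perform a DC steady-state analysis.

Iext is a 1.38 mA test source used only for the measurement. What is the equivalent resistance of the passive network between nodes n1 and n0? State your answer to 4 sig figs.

R_eq = 55.53 Ω

Element admittances at DC:
  Y(R1) = 0.01239 S between n2,n0
  Y(R2) = 0.001976 S between n2,n3
  Y(R3) = 0.0005155 S between n0,n1
  Y(R4) = 0.8333 S between n2,n1
  Y(R5) = 0.4484 S between n3,n0
  Y(R6) = 0.002545 S between n3,n0
  Y(R7) = 0.1230 S between n0,n3
  Y(R8) = 0.0001473 S between n0,n3
  Y(R9) = 0.002008 S between n2,n0
  Y(R10) = 0.001499 S between n2,n0
  Iext: injects 0.00138 A into n0 (from n1)
Assemble and solve the 3×3 MNA system:
  V(n1)=-0.07663  V(n2)=-0.07502  V(n3)=-0.0002574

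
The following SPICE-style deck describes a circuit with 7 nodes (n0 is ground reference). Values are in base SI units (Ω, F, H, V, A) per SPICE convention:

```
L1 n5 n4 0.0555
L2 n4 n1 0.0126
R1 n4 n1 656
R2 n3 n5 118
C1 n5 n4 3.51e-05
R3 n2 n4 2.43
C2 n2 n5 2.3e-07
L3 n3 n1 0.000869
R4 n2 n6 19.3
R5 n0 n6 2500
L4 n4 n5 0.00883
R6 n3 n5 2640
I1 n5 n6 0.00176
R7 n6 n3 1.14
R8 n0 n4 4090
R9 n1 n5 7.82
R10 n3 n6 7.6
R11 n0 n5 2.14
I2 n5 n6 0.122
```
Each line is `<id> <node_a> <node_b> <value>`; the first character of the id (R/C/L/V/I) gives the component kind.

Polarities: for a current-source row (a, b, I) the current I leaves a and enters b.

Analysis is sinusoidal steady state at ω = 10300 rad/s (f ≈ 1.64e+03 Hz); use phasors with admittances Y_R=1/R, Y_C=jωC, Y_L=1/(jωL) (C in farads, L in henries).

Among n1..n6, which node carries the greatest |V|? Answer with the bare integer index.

6

MNA unknowns: 6 node voltages V₁..V_6
L1: Y=0.000-0.001749j on G[5,4]
L2: Y=0.000-0.007705j on G[4,1]
R1: Y=0.001524+0.000j on G[4,1]
R2: Y=0.008475+0.000j on G[3,5]
C1: Y=0.000+0.3615j on G[5,4]
R3: Y=0.4115+0.000j on G[2,4]
C2: Y=0.000+0.002369j on G[2,5]
L3: Y=0.000-0.1117j on G[3,1]
R4: Y=0.05181+0.000j on G[2,6]
R5: Y=0.0004000+0.000j on G[0,6]
L4: Y=0.000-0.01100j on G[4,5]
R6: Y=0.0003788+0.000j on G[3,5]
I1: z[5]−=0.00176, z[6]+=0.00176
R7: Y=0.8772+0.000j on G[6,3]
R8: Y=0.0002445+0.000j on G[0,4]
R9: Y=0.1279+0.000j on G[1,5]
R10: Y=0.1316+0.000j on G[3,6]
R11: Y=0.4673+0.000j on G[0,5]
I2: z[5]−=0.122, z[6]+=0.122
solve → V1=0.5871-0.2037j, V2=0.1583-0.05443j, V3=0.8574+0.4704j, V4=0.06027-0.1163j, V5=-0.0008358-0.0003197j, V6=0.9395+0.4446j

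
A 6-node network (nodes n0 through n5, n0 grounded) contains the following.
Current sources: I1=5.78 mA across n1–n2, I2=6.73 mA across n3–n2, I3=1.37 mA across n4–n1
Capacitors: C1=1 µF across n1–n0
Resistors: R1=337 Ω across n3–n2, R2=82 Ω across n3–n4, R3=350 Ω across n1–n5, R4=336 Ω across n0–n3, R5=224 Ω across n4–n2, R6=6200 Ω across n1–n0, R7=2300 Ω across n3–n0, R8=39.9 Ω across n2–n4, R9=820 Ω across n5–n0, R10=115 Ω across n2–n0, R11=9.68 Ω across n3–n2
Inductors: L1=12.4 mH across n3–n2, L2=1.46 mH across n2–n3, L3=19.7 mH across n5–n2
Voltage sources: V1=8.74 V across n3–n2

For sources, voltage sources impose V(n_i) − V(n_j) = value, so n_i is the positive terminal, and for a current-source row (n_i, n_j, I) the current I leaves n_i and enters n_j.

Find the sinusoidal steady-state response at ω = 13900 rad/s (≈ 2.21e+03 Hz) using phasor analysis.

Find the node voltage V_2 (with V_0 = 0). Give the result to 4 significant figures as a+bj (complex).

-1.730-0.2107j V

Element admittances at ω=13900 rad/s:
  I1: injects 0.00578 A into n2 (from n1)
  Y(C1) = 0.000+0.01390j S between n1,n0
  Y(R1) = 0.002967+0.000j S between n3,n2
  Y(R2) = 0.01220+0.000j S between n3,n4
  I2: injects 0.00673 A into n2 (from n3)
  Y(L1) = 0.000-0.005802j S between n3,n2
  Y(R3) = 0.002857+0.000j S between n1,n5
  Y(R4) = 0.002976+0.000j S between n0,n3
  Y(R5) = 0.004464+0.000j S between n4,n2
  Y(R6) = 0.0001613+0.000j S between n1,n0
  I3: injects 0.00137 A into n1 (from n4)
  Y(R7) = 0.0004348+0.000j S between n3,n0
  Y(L2) = 0.000-0.04928j S between n2,n3
  Y(L3) = 0.000-0.003652j S between n5,n2
  Y(R8) = 0.02506+0.000j S between n2,n4
  Y(R9) = 0.001220+0.000j S between n5,n0
  Y(R10) = 0.008696+0.000j S between n2,n0
  Y(R11) = 0.1033+0.000j S between n3,n2
  V1: constraint V(n3)−V(n2) = 8.74
Assemble and solve the 6×6 MNA system:
  V(n1)=0.08851+0.5485j  V(n2)=-1.730-0.2107j  V(n3)=7.010-0.2107j  V(n4)=0.7919-0.2107j  V(n5)=-1.032+1.010j
  i(V1)=-1.035+0.4821j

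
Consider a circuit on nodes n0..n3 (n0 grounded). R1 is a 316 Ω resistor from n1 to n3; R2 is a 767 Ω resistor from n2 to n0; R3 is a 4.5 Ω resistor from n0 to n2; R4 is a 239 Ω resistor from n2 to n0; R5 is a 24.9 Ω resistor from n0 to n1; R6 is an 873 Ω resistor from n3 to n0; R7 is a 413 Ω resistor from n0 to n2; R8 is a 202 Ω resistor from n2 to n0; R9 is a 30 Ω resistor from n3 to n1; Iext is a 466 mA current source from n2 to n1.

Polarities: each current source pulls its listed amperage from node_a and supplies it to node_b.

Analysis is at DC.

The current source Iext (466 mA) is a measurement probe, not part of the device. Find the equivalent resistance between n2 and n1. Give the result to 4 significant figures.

Element admittances at DC:
  Y(R1) = 0.003165 S between n1,n3
  Y(R2) = 0.001304 S between n2,n0
  Y(R3) = 0.2222 S between n0,n2
  Y(R4) = 0.004184 S between n2,n0
  Y(R5) = 0.04016 S between n0,n1
  Y(R6) = 0.001145 S between n3,n0
  Y(R7) = 0.002421 S between n0,n2
  Y(R8) = 0.004950 S between n2,n0
  Y(R9) = 0.03333 S between n3,n1
  Iext: injects 0.466 A into n1 (from n2)
Assemble and solve the 3×3 MNA system:
  V(n1)=11.29  V(n2)=-1.982  V(n3)=10.95

R_eq = 28.48 Ω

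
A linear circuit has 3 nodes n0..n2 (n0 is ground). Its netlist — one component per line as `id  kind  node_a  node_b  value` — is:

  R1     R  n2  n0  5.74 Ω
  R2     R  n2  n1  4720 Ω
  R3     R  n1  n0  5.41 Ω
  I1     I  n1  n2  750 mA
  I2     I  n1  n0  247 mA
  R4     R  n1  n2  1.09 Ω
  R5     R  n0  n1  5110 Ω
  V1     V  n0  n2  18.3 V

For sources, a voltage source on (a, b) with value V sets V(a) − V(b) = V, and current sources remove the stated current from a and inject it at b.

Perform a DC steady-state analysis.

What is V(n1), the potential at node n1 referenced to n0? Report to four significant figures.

MNA unknowns: 2 node voltages V₁..V_2 plus 1 source current (V1)
R1: Y=0.1742 on G[2,0]
R2: Y=0.0002119 on G[2,1]
R3: Y=0.1848 on G[1,0]
I1: z[1]−=0.75, z[2]+=0.75
I2: z[1]−=0.247, z[0]+=0.247
R4: Y=0.9174 on G[1,2]
R5: Y=0.0001957 on G[0,1]
V1: row V0−V2=18.3, i_V1 at 0,2
solve → V1=-16.13, V2=-18.30
aux → i_V1=-5.926

-16.13 V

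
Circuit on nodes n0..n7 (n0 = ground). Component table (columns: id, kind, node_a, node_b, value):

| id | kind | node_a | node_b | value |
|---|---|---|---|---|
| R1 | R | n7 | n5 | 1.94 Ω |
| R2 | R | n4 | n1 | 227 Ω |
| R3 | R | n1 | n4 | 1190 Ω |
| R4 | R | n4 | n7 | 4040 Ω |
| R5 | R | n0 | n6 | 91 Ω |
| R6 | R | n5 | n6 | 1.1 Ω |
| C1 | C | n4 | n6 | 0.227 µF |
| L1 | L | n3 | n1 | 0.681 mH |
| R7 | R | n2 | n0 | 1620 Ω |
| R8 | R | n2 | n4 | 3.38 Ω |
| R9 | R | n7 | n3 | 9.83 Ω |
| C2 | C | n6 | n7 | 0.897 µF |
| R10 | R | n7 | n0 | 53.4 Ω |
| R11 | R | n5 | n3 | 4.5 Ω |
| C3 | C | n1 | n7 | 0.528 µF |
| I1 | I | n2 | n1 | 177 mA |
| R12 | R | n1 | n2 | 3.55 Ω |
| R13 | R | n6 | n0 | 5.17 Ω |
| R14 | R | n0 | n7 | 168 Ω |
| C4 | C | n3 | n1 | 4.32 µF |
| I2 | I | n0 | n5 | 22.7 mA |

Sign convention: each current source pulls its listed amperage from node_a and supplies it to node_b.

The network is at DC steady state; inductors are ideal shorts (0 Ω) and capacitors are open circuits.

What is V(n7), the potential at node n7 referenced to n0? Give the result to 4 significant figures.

Apply KCL at each of the 7 non-ground nodes and solve the resulting linear system.
Node n1: branches {R2, R3, L1, C3, I1, R12, C4} → V_1 = 0.1206
Node n2: branches {R7, R8, I1, R12} → V_2 = -0.4949
Node n3: branches {L1, R9, R11, C4} → V_3 = 0.1206
Node n4: branches {R2, R3, R4, C1, R8} → V_4 = -0.4837
Node n5: branches {R1, R6, R11, I2} → V_5 = 0.1207
Node n6: branches {R5, R6, C1, C2, R13} → V_6 = 0.09856
Node n7: branches {R1, R4, R9, C2, R10, C3, R14} → V_7 = 0.1158
Source currents: i(L1)=-0.0004539

0.1158 V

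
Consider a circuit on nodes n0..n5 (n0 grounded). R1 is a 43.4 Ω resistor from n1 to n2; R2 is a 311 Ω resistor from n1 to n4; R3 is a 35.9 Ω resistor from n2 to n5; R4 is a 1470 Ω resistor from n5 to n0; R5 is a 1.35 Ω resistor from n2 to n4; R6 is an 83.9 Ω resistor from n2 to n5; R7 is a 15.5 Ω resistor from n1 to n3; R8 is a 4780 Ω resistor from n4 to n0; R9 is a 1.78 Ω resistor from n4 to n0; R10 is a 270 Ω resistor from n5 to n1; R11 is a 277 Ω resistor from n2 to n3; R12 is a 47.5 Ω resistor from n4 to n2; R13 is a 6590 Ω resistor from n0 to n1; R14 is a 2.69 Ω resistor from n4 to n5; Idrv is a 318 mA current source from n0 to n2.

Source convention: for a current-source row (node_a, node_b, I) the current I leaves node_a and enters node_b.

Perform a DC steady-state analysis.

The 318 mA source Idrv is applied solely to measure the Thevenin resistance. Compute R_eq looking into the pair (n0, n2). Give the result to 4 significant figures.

MNA unknowns: 5 node voltages V₁..V_5
R1: Y=0.02304 on G[1,2]
R2: Y=0.003215 on G[1,4]
R3: Y=0.02786 on G[2,5]
R4: Y=0.0006803 on G[5,0]
R5: Y=0.7407 on G[2,4]
R6: Y=0.01192 on G[2,5]
R7: Y=0.06452 on G[1,3]
R8: Y=0.0002092 on G[4,0]
R9: Y=0.5618 on G[4,0]
R10: Y=0.003704 on G[5,1]
R11: Y=0.003610 on G[2,3]
R12: Y=0.02105 on G[4,2]
R13: Y=0.0001517 on G[0,1]
R14: Y=0.3717 on G[4,5]
Idrv: z[0]−=0.318, z[2]+=0.318
solve → V1=0.8792, V2=0.9609, V3=0.8835, V4=0.5649, V5=0.6046

R_eq = 3.022 Ω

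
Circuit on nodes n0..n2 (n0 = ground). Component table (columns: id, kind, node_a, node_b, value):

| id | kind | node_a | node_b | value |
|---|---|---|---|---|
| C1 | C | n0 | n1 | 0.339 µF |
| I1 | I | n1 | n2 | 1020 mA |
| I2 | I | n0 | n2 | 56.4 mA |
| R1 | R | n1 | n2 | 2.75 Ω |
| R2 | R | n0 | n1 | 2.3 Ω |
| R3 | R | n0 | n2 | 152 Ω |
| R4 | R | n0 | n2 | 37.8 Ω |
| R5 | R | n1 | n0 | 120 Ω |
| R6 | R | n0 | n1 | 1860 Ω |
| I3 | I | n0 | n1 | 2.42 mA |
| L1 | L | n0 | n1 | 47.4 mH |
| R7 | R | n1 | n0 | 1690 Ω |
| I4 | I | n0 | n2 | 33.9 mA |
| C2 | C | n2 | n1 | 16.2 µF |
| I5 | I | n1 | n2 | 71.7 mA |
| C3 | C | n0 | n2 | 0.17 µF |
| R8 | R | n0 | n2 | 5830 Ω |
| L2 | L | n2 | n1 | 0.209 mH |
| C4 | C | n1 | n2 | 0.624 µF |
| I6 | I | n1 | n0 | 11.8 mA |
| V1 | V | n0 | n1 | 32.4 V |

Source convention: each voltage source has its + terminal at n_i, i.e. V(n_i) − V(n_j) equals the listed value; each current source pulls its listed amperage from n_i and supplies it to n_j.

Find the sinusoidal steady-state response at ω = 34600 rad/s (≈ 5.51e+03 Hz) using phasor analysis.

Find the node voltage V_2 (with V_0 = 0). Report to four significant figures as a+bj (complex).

Apply KCL at each of the 2 non-ground nodes and solve the resulting linear system.
Node n1: branches {C1, I1, R1, R2, R5, R6, I3, L1, R7, C2, I5, L2, C4, I6, V1} → V_1 = -32.40+0.000j
Node n2: branches {I1, I2, R1, R3, R4, I4, C2, I5, C3, R8, L2, C4} → V_2 = -29.67-2.612j
Source currents: i(V1)=-15.44-0.6215j

-29.67-2.612j V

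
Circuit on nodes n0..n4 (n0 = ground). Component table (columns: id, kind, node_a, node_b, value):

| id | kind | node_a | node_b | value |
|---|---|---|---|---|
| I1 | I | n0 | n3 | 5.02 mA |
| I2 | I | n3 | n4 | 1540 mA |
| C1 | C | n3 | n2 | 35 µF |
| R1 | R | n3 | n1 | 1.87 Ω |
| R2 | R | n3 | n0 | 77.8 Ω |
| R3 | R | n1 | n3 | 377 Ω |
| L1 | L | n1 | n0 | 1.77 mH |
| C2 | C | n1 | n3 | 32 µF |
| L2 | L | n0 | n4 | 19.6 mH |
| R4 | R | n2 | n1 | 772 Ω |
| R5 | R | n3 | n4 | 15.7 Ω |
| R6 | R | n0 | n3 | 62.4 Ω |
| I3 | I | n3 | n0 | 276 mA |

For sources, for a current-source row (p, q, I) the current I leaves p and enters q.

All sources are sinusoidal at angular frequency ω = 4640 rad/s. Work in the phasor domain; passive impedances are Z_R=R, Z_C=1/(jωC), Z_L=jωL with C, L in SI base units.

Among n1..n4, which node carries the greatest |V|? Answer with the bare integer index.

4

Apply KCL at each of the 4 non-ground nodes and solve the resulting linear system.
Node n1: branches {R1, R3, L1, C2, R4} → V_1 = -2.225-1.852j
Node n2: branches {C1, R4} → V_2 = -2.490-1.280j
Node n3: branches {I1, I2, C1, R1, R2, R3, C2, R5, R6, I3} → V_3 = -2.485-1.278j
Node n4: branches {I2, L2, R5} → V_4 = 21.28+2.396j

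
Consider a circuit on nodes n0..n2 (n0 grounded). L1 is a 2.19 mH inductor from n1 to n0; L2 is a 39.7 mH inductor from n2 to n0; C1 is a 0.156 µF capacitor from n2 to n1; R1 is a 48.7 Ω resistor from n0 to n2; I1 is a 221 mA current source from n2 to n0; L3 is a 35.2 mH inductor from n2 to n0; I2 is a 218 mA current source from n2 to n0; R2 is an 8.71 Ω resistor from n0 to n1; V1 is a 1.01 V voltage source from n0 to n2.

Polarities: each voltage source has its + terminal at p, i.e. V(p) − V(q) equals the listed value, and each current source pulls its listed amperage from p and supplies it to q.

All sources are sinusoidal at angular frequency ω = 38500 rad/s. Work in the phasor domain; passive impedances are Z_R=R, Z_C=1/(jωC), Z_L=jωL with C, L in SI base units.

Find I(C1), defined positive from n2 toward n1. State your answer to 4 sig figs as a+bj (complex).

MNA unknowns: 2 node voltages V₁..V_2 plus 1 source current (V1)
L1: Y=0.000-0.01186j on G[1,0]
L2: Y=0.000-0.0006543j on G[2,0]
C1: Y=0.000+0.006006j on G[2,1]
R1: Y=0.02053+0.000j on G[0,2]
I1: z[2]−=0.221, z[0]+=0.221
L3: Y=0.000-0.0007379j on G[2,0]
I2: z[2]−=0.218, z[0]+=0.218
R2: Y=0.1148+0.000j on G[0,1]
V1: row V0−V2=1.01, i_V1 at 0,2
solve → V1=0.002687-0.05270j, V2=-1.010+0.000j
aux → i_V1=0.4179-0.004676j

-0.0003165-0.006082j A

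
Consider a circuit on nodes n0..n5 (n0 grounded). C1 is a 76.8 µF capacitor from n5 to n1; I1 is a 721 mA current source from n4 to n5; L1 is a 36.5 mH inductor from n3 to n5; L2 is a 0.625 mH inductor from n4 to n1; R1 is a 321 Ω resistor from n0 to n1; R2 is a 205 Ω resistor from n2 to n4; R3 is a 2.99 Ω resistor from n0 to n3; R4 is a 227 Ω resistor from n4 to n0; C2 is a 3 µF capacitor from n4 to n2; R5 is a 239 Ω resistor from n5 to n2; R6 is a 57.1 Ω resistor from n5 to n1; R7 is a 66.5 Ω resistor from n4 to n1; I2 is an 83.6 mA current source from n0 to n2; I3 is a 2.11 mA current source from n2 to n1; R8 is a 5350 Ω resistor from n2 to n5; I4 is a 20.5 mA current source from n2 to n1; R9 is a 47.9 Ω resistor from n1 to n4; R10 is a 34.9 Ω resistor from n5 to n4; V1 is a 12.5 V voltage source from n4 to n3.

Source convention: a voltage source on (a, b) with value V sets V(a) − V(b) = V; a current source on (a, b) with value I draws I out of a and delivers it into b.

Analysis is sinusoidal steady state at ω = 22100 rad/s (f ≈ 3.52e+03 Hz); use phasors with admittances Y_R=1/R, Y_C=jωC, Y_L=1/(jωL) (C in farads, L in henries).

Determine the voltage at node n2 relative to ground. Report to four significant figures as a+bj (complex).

Element admittances at ω=22100 rad/s:
  Y(C1) = 0.000+1.697j S between n5,n1
  I1: injects 0.721 A into n5 (from n4)
  Y(L1) = 0.000-0.001240j S between n3,n5
  Y(L2) = 0.000-0.07240j S between n4,n1
  Y(R1) = 0.003115+0.000j S between n0,n1
  Y(R2) = 0.004878+0.000j S between n2,n4
  Y(R3) = 0.3344+0.000j S between n0,n3
  Y(R4) = 0.004405+0.000j S between n4,n0
  Y(C2) = 0.000+0.06630j S between n4,n2
  Y(R5) = 0.004184+0.000j S between n5,n2
  Y(R6) = 0.01751+0.000j S between n5,n1
  Y(R7) = 0.01504+0.000j S between n4,n1
  I2: injects 0.0836 A into n2 (from n0)
  I3: injects 0.00211 A into n1 (from n2)
  Y(R8) = 0.0001869+0.000j S between n2,n5
  I4: injects 0.0205 A into n1 (from n2)
  Y(R9) = 0.02088+0.000j S between n1,n4
  Y(R10) = 0.02865+0.000j S between n5,n4
  V1: constraint V(n4)−V(n3) = 12.5
Assemble and solve the 6×6 MNA system:
  V(n1)=17.10+5.026j  V(n2)=12.90-1.203j  V(n3)=-0.07298-0.04620j  V(n4)=12.43-0.04620j  V(n5)=17.02+4.692j
  i(V1)=-0.03028+0.005736j

12.90-1.203j V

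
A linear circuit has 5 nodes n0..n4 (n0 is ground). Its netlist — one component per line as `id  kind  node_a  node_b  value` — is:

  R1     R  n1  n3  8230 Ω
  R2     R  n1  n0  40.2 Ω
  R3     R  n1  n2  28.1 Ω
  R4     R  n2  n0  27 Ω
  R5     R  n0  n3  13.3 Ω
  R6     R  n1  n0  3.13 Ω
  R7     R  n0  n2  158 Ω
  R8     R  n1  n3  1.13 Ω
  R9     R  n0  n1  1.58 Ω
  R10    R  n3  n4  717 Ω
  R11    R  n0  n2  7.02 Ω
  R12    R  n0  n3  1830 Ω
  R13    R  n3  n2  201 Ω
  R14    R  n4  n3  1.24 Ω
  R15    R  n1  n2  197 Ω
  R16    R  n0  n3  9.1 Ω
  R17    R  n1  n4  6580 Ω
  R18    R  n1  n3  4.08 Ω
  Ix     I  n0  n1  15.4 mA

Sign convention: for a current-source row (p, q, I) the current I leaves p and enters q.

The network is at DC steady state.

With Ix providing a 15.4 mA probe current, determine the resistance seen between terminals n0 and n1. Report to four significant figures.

Element admittances at DC:
  Y(R1) = 0.0001215 S between n1,n3
  Y(R2) = 0.02488 S between n1,n0
  Y(R3) = 0.03559 S between n1,n2
  Y(R4) = 0.03704 S between n2,n0
  Y(R5) = 0.07519 S between n0,n3
  Y(R6) = 0.3195 S between n1,n0
  Y(R7) = 0.006329 S between n0,n2
  Y(R8) = 0.8850 S between n1,n3
  Y(R9) = 0.6329 S between n0,n1
  Y(R10) = 0.001395 S between n3,n4
  Y(R11) = 0.1425 S between n0,n2
  Y(R12) = 0.0005464 S between n0,n3
  Y(R13) = 0.004975 S between n3,n2
  Y(R14) = 0.8065 S between n4,n3
  Y(R15) = 0.005076 S between n1,n2
  Y(R16) = 0.1099 S between n0,n3
  Y(R17) = 0.0001520 S between n1,n4
  Y(R18) = 0.2451 S between n1,n3
  Ix: injects 0.0154 A into n1 (from n0)
Assemble and solve the 4×4 MNA system:
  V(n1)=0.01314  V(n2)=0.002550  V(n3)=0.01125  V(n4)=0.01125

R_eq = 0.8530 Ω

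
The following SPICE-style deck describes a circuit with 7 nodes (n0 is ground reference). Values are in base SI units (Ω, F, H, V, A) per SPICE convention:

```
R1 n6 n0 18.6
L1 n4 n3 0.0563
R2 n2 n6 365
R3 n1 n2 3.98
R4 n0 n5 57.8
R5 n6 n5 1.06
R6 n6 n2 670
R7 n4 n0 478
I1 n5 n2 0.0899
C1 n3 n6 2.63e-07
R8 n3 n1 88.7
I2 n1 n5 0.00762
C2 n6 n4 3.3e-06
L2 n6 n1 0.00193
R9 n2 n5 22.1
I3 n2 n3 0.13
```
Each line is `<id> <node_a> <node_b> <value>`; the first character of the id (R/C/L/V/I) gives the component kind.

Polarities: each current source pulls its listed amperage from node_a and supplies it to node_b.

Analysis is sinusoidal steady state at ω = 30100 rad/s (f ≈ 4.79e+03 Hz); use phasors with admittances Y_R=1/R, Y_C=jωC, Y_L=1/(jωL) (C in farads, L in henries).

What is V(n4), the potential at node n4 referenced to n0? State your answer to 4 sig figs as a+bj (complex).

Apply KCL at each of the 6 non-ground nodes and solve the resulting linear system.
Node n1: branches {R3, R8, I2, L2} → V_1 = 1.373-0.9852j
Node n2: branches {R2, R3, R6, I1, R9, I3} → V_2 = 1.010-0.8275j
Node n3: branches {L1, C1, R8, I3} → V_3 = 8.625-6.580j
Node n4: branches {L1, R7, C2} → V_4 = -0.04221+0.04630j
Node n5: branches {R4, R5, I1, I2, R9} → V_5 = -0.02676-0.02989j
Node n6: branches {R1, R2, R5, R6, C1, C2, L2} → V_6 = 0.01025+0.007817j

-0.04221+0.04630j V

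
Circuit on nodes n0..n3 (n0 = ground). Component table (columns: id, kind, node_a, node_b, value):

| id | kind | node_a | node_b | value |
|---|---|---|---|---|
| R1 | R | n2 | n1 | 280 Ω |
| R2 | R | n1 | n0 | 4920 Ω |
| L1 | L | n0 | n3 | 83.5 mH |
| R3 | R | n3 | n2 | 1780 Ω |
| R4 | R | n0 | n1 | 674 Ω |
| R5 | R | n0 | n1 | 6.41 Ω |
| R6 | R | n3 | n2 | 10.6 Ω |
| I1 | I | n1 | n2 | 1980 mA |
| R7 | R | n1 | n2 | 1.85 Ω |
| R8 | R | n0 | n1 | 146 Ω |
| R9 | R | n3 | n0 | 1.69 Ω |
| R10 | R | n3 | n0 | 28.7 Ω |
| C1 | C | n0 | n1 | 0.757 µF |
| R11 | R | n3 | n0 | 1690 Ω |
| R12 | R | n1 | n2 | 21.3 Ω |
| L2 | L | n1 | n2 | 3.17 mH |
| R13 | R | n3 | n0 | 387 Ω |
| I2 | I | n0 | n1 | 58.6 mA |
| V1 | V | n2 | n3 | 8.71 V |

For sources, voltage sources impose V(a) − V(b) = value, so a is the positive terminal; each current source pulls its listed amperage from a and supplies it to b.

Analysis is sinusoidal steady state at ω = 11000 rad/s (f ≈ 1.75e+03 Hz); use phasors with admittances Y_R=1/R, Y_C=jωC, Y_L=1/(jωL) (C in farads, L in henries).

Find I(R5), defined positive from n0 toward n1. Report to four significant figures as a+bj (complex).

MNA unknowns: 3 node voltages V₁..V_3 plus 1 source current (V1)
R1: Y=0.003571+0.000j on G[2,1]
R2: Y=0.0002033+0.000j on G[1,0]
L1: Y=0.000-0.001089j on G[0,3]
R3: Y=0.0005618+0.000j on G[3,2]
R4: Y=0.001484+0.000j on G[0,1]
R5: Y=0.1560+0.000j on G[0,1]
R6: Y=0.09434+0.000j on G[3,2]
I1: z[1]−=1.98, z[2]+=1.98
R7: Y=0.5405+0.000j on G[1,2]
R8: Y=0.006849+0.000j on G[0,1]
R9: Y=0.5917+0.000j on G[3,0]
R10: Y=0.03484+0.000j on G[3,0]
C1: Y=0.000+0.008327j on G[0,1]
R11: Y=0.0005917+0.000j on G[3,0]
R12: Y=0.04695+0.000j on G[1,2]
L2: Y=0.000-0.02868j on G[1,2]
R13: Y=0.002584+0.000j on G[3,0]
I2: z[0]−=0.0586, z[1]+=0.0586
V1: row V2−V3=8.71, i_V1 at 2,3
solve → V1=3.609-0.1989j, V2=7.857+0.002763j, V3=-0.8526+0.002763j
aux → i_V1=-1.363+0.002668j

-0.5630+0.03102j A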